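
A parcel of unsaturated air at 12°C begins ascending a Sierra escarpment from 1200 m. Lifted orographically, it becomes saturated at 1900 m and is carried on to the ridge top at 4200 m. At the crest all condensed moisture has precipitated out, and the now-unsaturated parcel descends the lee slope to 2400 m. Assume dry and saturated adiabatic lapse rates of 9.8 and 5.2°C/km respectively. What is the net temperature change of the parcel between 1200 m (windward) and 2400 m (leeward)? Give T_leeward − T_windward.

From 1200 m to 1900 m (dry): cools by 9.8 × 0.7 = 6.86°C, giving 5.14°C.
From 1900 m to 4200 m (saturated): cools by 5.2 × 2.3 = 11.96°C, giving -6.82°C.
From 4200 m to 2400 m (dry descent): warms by 9.8 × 1.8 = 17.64°C, giving 10.82°C.
Net change vs windward start: 10.82 − 12 = -1.18°C

-1.18°C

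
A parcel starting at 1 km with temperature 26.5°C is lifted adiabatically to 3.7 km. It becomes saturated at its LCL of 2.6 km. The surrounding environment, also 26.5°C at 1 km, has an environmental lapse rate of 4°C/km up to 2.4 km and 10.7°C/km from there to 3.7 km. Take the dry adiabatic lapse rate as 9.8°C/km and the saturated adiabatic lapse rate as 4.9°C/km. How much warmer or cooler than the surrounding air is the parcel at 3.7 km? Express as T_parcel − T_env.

Parcel:
  1000 → 2600 m (dry, 9.8°C/km): ΔT = -9.8 × 1.6 = -15.68°C → T = 10.82°C
  2600 → 3700 m (saturated, 4.9°C/km): ΔT = -4.9 × 1.1 = -5.39°C → T = 5.43°C
Environment:
  1000 → 2400 m (environment, lower layer, 4°C/km): ΔT = -4 × 1.4 = -5.6°C → T = 20.9°C
  2400 → 3700 m (environment, upper layer, 10.7°C/km): ΔT = -10.7 × 1.3 = -13.91°C → T = 6.99°C
T_parcel − T_env = 5.43 − 6.99 = -1.56°C

-1.56°C (parcel cooler than environment)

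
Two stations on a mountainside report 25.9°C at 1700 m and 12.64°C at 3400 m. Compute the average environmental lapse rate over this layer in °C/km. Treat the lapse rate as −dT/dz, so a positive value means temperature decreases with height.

7.8°C/km

Γ = −ΔT/Δz = (25.9 − 12.64) / (3400 − 1700) m
  = 13.26°C / 1.7 km = 7.8°C/km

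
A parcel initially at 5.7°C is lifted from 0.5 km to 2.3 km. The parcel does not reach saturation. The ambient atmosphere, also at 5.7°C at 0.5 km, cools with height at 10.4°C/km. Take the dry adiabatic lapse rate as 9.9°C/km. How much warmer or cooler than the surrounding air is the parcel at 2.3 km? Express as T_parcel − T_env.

+0.9°C (parcel warmer than environment)

Parcel:
  Dry to 2300 m: -9.9 × 1.8 km = -17.82°C, so T = -12.12°C.
Environment:
  Environment to 2300 m: -10.4 × 1.8 km = -18.72°C, so T = -13.02°C.
T_parcel − T_env = -12.12 − (-13.02) = +0.9°C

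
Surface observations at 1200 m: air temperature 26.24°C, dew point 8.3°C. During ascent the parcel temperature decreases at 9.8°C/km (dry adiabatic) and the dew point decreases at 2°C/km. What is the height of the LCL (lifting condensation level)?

T and T_d converge at 9.8 − 2 = 7.8°C per km
Height above start = (26.24 − 8.3) / 7.8 = 2.3 km
LCL altitude = 1200 m + 2300 m = 3500 m

3500 m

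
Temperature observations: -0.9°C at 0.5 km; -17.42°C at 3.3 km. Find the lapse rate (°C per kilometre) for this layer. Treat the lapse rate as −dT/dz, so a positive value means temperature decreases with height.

Γ = −ΔT/Δz = (-0.9 − (-17.42)) / (3300 − 500) m
  = 16.52°C / 2.8 km = 5.9°C/km

5.9°C/km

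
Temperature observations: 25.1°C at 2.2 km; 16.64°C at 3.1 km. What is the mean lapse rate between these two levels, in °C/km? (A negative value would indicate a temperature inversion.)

9.4°C/km

Γ = −ΔT/Δz = (25.1 − 16.64) / (3100 − 2200) m
  = 8.46°C / 0.9 km = 9.4°C/km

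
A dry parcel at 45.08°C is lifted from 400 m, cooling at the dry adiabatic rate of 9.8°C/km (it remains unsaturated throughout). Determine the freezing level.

5000 m

Height above start = (45.08 − 0) / 9.8 = 4.6 km
Altitude = 400 m + 4600 m = 5000 m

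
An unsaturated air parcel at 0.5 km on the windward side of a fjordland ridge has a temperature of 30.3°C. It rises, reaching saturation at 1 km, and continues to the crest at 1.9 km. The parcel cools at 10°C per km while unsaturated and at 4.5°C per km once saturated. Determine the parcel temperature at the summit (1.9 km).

21.25°C

From 500 m to 1000 m (dry): cools by 10 × 0.5 = 5°C, giving 25.3°C.
From 1000 m to 1900 m (saturated): cools by 4.5 × 0.9 = 4.05°C, giving 21.25°C.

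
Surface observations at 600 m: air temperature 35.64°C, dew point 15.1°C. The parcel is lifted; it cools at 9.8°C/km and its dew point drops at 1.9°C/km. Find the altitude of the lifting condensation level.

T and T_d converge at 9.8 − 1.9 = 7.9°C per km
Height above start = (35.64 − 15.1) / 7.9 = 2.6 km
LCL altitude = 600 m + 2600 m = 3200 m

3200 m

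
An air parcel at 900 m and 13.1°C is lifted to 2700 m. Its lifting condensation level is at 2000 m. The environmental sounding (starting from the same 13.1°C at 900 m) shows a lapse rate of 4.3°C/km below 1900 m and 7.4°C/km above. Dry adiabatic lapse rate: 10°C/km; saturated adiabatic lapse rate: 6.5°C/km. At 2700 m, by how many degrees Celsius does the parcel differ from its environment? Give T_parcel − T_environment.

-5.33°C (parcel cooler than environment)

Parcel:
  Dry to 2000 m: -10 × 1.1 km = -11°C, so T = 2.1°C.
  Saturated to 2700 m: -6.5 × 0.7 km = -4.55°C, so T = -2.45°C.
Environment:
  Environment, lower layer to 1900 m: -4.3 × 1 km = -4.3°C, so T = 8.8°C.
  Environment, upper layer to 2700 m: -7.4 × 0.8 km = -5.92°C, so T = 2.88°C.
T_parcel − T_env = -2.45 − 2.88 = -5.33°C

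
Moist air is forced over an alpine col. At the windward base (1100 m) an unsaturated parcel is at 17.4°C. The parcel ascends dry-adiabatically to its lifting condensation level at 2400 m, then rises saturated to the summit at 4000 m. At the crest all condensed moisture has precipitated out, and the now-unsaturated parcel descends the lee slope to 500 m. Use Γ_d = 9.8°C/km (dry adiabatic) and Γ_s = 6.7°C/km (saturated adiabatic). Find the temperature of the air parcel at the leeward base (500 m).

28.24°C

Dry to 2400 m: -9.8 × 1.3 km = -12.74°C, so T = 4.66°C.
Saturated to 4000 m: -6.7 × 1.6 km = -10.72°C, so T = -6.06°C.
Dry descent to 500 m: +9.8 × 3.5 km = +34.3°C, so T = 28.24°C.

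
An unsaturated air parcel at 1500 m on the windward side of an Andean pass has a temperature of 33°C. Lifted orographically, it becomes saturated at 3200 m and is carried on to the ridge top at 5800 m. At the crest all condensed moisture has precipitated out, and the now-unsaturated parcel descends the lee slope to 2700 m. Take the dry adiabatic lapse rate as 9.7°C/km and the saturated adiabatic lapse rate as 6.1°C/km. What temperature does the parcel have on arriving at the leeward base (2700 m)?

From 1500 m to 3200 m (dry): cools by 9.7 × 1.7 = 16.49°C, giving 16.51°C.
From 3200 m to 5800 m (saturated): cools by 6.1 × 2.6 = 15.86°C, giving 0.65°C.
From 5800 m to 2700 m (dry descent): warms by 9.7 × 3.1 = 30.07°C, giving 30.72°C.

30.72°C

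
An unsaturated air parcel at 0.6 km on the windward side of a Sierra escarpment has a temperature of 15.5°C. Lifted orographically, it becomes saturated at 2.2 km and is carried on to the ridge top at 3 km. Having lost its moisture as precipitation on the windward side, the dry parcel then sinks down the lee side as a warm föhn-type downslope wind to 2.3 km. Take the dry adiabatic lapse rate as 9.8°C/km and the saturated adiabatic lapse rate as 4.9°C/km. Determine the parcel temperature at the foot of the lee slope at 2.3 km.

2.76°C

600–2200 m, dry: Δz = 1.6 km ⇒ ΔT = -15.68°C; T = -0.18°C
2200–3000 m, saturated: Δz = 0.8 km ⇒ ΔT = -3.92°C; T = -4.1°C
3000–2300 m, dry descent: Δz = 0.7 km ⇒ ΔT = +6.86°C; T = 2.76°C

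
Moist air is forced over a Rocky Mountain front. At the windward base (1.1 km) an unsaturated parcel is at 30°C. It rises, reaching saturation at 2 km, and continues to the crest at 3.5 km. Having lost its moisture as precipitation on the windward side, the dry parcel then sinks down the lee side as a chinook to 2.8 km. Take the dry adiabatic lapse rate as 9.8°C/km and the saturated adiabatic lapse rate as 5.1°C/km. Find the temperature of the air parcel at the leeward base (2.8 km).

20.39°C

From 1100 m to 2000 m (dry): cools by 9.8 × 0.9 = 8.82°C, giving 21.18°C.
From 2000 m to 3500 m (saturated): cools by 5.1 × 1.5 = 7.65°C, giving 13.53°C.
From 3500 m to 2800 m (dry descent): warms by 9.8 × 0.7 = 6.86°C, giving 20.39°C.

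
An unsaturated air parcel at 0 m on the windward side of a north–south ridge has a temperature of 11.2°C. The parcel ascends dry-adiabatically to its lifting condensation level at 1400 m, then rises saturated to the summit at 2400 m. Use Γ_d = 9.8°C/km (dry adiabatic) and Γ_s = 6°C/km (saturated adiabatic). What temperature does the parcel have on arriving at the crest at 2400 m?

From 0 m to 1400 m (dry): cools by 9.8 × 1.4 = 13.72°C, giving -2.52°C.
From 1400 m to 2400 m (saturated): cools by 6 × 1 = 6°C, giving -8.52°C.

-8.52°C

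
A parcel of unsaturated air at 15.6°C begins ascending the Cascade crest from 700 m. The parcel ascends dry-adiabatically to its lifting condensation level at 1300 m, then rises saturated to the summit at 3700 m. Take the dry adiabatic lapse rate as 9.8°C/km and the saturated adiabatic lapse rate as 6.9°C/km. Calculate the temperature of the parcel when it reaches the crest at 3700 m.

700–1300 m, dry: Δz = 0.6 km ⇒ ΔT = -5.88°C; T = 9.72°C
1300–3700 m, saturated: Δz = 2.4 km ⇒ ΔT = -16.56°C; T = -6.84°C

-6.84°C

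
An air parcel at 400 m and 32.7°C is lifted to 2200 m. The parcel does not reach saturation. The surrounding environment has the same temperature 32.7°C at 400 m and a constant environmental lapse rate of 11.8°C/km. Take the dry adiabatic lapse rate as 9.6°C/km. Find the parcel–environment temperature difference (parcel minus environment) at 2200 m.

Parcel:
  400 → 2200 m (dry, 9.6°C/km): ΔT = -9.6 × 1.8 = -17.28°C → T = 15.42°C
Environment:
  400 → 2200 m (environment, 11.8°C/km): ΔT = -11.8 × 1.8 = -21.24°C → T = 11.46°C
T_parcel − T_env = 15.42 − 11.46 = +3.96°C

+3.96°C (parcel warmer than environment)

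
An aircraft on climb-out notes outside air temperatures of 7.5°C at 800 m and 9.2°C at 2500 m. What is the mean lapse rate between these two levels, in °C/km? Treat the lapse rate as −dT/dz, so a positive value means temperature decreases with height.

Γ = −ΔT/Δz = (7.5 − 9.2) / (2500 − 800) m
  = -1.7°C / 1.7 km = -1°C/km

-1°C/km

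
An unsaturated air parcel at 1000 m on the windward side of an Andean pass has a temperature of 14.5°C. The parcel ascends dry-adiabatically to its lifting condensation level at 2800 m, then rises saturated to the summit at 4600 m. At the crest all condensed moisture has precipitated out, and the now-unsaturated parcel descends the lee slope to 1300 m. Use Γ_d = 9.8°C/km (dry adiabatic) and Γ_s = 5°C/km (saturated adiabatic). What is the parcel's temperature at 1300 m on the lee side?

20.2°C

From 1000 m to 2800 m (dry): cools by 9.8 × 1.8 = 17.64°C, giving -3.14°C.
From 2800 m to 4600 m (saturated): cools by 5 × 1.8 = 9°C, giving -12.14°C.
From 4600 m to 1300 m (dry descent): warms by 9.8 × 3.3 = 32.34°C, giving 20.2°C.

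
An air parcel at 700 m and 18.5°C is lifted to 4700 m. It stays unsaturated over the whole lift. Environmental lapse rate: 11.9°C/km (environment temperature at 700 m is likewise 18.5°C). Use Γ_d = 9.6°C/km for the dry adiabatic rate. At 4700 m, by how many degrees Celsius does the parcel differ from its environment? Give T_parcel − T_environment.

+9.2°C (parcel warmer than environment)

Parcel:
  700 → 4700 m (dry, 9.6°C/km): ΔT = -9.6 × 4 = -38.4°C → T = -19.9°C
Environment:
  700 → 4700 m (environment, 11.9°C/km): ΔT = -11.9 × 4 = -47.6°C → T = -29.1°C
T_parcel − T_env = -19.9 − (-29.1) = +9.2°C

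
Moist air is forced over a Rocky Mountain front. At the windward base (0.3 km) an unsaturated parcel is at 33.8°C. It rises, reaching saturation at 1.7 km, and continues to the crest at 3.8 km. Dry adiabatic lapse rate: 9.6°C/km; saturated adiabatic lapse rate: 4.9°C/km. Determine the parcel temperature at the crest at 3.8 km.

10.07°C

Dry to 1700 m: -9.6 × 1.4 km = -13.44°C, so T = 20.36°C.
Saturated to 3800 m: -4.9 × 2.1 km = -10.29°C, so T = 10.07°C.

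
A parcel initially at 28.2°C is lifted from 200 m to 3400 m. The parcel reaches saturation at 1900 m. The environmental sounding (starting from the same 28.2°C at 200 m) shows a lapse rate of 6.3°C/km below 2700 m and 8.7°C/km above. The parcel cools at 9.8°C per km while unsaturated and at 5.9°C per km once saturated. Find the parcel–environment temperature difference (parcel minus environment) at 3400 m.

Parcel:
  200–1900 m, dry: Δz = 1.7 km ⇒ ΔT = -16.66°C; T = 11.54°C
  1900–3400 m, saturated: Δz = 1.5 km ⇒ ΔT = -8.85°C; T = 2.69°C
Environment:
  200–2700 m, environment, lower layer: Δz = 2.5 km ⇒ ΔT = -15.75°C; T = 12.45°C
  2700–3400 m, environment, upper layer: Δz = 0.7 km ⇒ ΔT = -6.09°C; T = 6.36°C
T_parcel − T_env = 2.69 − 6.36 = -3.67°C

-3.67°C (parcel cooler than environment)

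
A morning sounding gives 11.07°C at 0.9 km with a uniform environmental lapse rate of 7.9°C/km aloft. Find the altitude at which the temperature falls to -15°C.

Height above start = (11.07 − (-15)) / 7.9 = 3.3 km
Altitude = 900 m + 3300 m = 4200 m

4.2 km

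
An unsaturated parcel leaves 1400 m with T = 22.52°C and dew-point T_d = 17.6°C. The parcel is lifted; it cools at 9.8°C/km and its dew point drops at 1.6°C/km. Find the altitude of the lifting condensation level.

2000 m

T and T_d converge at 9.8 − 1.6 = 8.2°C per km
Height above start = (22.52 − 17.6) / 8.2 = 0.6 km
LCL altitude = 1400 m + 600 m = 2000 m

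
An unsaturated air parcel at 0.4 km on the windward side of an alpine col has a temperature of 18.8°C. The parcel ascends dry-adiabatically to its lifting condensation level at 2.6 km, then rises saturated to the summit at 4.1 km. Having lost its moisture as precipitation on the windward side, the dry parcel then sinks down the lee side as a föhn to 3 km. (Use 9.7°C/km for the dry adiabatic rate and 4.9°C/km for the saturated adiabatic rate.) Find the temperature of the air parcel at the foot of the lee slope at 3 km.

0.78°C

Dry to 2600 m: -9.7 × 2.2 km = -21.34°C, so T = -2.54°C.
Saturated to 4100 m: -4.9 × 1.5 km = -7.35°C, so T = -9.89°C.
Dry descent to 3000 m: +9.7 × 1.1 km = +10.67°C, so T = 0.78°C.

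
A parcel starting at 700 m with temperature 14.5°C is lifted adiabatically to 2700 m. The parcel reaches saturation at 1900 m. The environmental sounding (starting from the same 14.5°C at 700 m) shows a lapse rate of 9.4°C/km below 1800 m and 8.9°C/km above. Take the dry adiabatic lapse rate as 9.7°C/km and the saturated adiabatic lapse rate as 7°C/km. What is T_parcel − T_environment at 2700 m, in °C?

Parcel:
  Dry to 1900 m: -9.7 × 1.2 km = -11.64°C, so T = 2.86°C.
  Saturated to 2700 m: -7 × 0.8 km = -5.6°C, so T = -2.74°C.
Environment:
  Environment, lower layer to 1800 m: -9.4 × 1.1 km = -10.34°C, so T = 4.16°C.
  Environment, upper layer to 2700 m: -8.9 × 0.9 km = -8.01°C, so T = -3.85°C.
T_parcel − T_env = -2.74 − (-3.85) = +1.11°C

+1.11°C (parcel warmer than environment)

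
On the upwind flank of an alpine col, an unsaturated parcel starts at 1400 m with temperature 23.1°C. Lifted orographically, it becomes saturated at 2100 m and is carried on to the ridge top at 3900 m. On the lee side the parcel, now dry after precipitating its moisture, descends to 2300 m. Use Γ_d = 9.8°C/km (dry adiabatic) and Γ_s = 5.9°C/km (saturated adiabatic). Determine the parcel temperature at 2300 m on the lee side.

1400 → 2100 m (dry, 9.8°C/km): ΔT = -9.8 × 0.7 = -6.86°C → T = 16.24°C
2100 → 3900 m (saturated, 5.9°C/km): ΔT = -5.9 × 1.8 = -10.62°C → T = 5.62°C
3900 → 2300 m (dry descent, 9.8°C/km): ΔT = +9.8 × 1.6 = +15.68°C → T = 21.3°C

21.3°C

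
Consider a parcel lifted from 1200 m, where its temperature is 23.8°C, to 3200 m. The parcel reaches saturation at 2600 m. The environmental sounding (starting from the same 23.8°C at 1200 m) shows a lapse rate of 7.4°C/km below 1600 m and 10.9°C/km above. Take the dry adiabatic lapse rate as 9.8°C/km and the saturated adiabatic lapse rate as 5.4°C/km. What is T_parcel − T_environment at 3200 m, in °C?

Parcel:
  1200–2600 m, dry: Δz = 1.4 km ⇒ ΔT = -13.72°C; T = 10.08°C
  2600–3200 m, saturated: Δz = 0.6 km ⇒ ΔT = -3.24°C; T = 6.84°C
Environment:
  1200–1600 m, environment, lower layer: Δz = 0.4 km ⇒ ΔT = -2.96°C; T = 20.84°C
  1600–3200 m, environment, upper layer: Δz = 1.6 km ⇒ ΔT = -17.44°C; T = 3.4°C
T_parcel − T_env = 6.84 − 3.4 = +3.44°C

+3.44°C (parcel warmer than environment)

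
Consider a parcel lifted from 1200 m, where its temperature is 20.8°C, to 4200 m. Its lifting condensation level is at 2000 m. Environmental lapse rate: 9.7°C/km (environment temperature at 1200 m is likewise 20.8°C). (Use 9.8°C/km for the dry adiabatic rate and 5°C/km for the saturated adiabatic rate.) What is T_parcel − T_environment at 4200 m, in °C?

Parcel:
  1200 → 2000 m (dry, 9.8°C/km): ΔT = -9.8 × 0.8 = -7.84°C → T = 12.96°C
  2000 → 4200 m (saturated, 5°C/km): ΔT = -5 × 2.2 = -11°C → T = 1.96°C
Environment:
  1200 → 4200 m (environment, 9.7°C/km): ΔT = -9.7 × 3 = -29.1°C → T = -8.3°C
T_parcel − T_env = 1.96 − (-8.3) = +10.26°C

+10.26°C (parcel warmer than environment)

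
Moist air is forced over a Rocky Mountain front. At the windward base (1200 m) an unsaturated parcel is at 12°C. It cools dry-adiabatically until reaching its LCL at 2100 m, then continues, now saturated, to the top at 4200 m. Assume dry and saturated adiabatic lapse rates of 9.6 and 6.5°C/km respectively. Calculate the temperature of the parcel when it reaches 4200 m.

-10.29°C

From 1200 m to 2100 m (dry): cools by 9.6 × 0.9 = 8.64°C, giving 3.36°C.
From 2100 m to 4200 m (saturated): cools by 6.5 × 2.1 = 13.65°C, giving -10.29°C.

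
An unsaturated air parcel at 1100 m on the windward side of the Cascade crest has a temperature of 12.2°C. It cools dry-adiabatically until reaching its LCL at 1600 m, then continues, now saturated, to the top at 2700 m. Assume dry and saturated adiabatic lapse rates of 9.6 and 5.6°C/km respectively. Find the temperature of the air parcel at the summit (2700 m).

1.24°C

1100–1600 m, dry: Δz = 0.5 km ⇒ ΔT = -4.8°C; T = 7.4°C
1600–2700 m, saturated: Δz = 1.1 km ⇒ ΔT = -6.16°C; T = 1.24°C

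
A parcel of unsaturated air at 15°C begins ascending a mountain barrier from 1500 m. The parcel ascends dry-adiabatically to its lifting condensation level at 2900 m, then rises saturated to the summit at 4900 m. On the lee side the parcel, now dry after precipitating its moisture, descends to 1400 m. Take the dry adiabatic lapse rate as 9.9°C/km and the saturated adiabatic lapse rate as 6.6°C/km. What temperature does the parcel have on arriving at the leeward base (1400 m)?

22.59°C

Dry to 2900 m: -9.9 × 1.4 km = -13.86°C, so T = 1.14°C.
Saturated to 4900 m: -6.6 × 2 km = -13.2°C, so T = -12.06°C.
Dry descent to 1400 m: +9.9 × 3.5 km = +34.65°C, so T = 22.59°C.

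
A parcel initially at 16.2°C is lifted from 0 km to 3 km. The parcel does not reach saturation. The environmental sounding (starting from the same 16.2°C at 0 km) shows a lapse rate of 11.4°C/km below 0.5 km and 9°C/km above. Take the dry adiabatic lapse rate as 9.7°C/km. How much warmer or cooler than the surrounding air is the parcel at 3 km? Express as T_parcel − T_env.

-0.9°C (parcel cooler than environment)

Parcel:
  From 0 m to 3000 m (dry): cools by 9.7 × 3 = 29.1°C, giving -12.9°C.
Environment:
  From 0 m to 500 m (environment, lower layer): cools by 11.4 × 0.5 = 5.7°C, giving 10.5°C.
  From 500 m to 3000 m (environment, upper layer): cools by 9 × 2.5 = 22.5°C, giving -12°C.
T_parcel − T_env = -12.9 − (-12) = -0.9°C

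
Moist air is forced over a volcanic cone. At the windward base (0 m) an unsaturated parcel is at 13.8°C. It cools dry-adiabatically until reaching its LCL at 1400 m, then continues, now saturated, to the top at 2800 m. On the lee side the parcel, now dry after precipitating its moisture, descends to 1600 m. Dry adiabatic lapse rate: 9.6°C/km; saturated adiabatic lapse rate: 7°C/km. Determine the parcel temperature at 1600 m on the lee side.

2.08°C

0–1400 m, dry: Δz = 1.4 km ⇒ ΔT = -13.44°C; T = 0.36°C
1400–2800 m, saturated: Δz = 1.4 km ⇒ ΔT = -9.8°C; T = -9.44°C
2800–1600 m, dry descent: Δz = 1.2 km ⇒ ΔT = +11.52°C; T = 2.08°C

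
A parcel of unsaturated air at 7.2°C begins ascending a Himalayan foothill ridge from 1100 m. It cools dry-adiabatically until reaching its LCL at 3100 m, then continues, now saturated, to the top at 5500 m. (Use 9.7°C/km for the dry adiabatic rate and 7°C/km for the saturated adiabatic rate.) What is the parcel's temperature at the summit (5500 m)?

From 1100 m to 3100 m (dry): cools by 9.7 × 2 = 19.4°C, giving -12.2°C.
From 3100 m to 5500 m (saturated): cools by 7 × 2.4 = 16.8°C, giving -29°C.

-29°C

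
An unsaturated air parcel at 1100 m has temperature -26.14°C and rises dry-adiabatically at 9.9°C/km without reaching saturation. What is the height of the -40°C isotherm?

Height above start = (-26.14 − (-40)) / 9.9 = 1.4 km
Altitude = 1100 m + 1400 m = 2500 m

2500 m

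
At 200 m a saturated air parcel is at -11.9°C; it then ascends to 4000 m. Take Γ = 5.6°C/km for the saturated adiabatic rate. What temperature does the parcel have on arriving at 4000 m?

Saturated adiabatic to 4000 m: -5.6 × 3.8 km = -21.28°C, so T = -33.18°C.

-33.18°C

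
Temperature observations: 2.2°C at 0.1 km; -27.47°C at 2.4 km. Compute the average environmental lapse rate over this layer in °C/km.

12.9°C/km

Γ = −ΔT/Δz = (2.2 − (-27.47)) / (2400 − 100) m
  = 29.67°C / 2.3 km = 12.9°C/km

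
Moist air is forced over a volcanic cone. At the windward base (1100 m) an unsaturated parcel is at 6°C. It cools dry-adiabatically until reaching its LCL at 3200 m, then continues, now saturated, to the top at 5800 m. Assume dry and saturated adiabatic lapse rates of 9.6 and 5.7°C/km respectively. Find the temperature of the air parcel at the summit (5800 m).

1100 → 3200 m (dry, 9.6°C/km): ΔT = -9.6 × 2.1 = -20.16°C → T = -14.16°C
3200 → 5800 m (saturated, 5.7°C/km): ΔT = -5.7 × 2.6 = -14.82°C → T = -28.98°C

-28.98°C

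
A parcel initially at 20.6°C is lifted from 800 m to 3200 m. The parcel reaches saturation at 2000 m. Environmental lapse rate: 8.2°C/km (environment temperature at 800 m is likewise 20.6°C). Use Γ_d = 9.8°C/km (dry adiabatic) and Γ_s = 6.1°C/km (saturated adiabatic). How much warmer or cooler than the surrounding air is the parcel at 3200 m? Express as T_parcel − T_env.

Parcel:
  From 800 m to 2000 m (dry): cools by 9.8 × 1.2 = 11.76°C, giving 8.84°C.
  From 2000 m to 3200 m (saturated): cools by 6.1 × 1.2 = 7.32°C, giving 1.52°C.
Environment:
  From 800 m to 3200 m (environment): cools by 8.2 × 2.4 = 19.68°C, giving 0.92°C.
T_parcel − T_env = 1.52 − 0.92 = +0.6°C

+0.6°C (parcel warmer than environment)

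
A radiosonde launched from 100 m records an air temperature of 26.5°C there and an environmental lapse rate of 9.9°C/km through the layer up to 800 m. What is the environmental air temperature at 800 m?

From 100 m to 800 m (environmental): cools by 9.9 × 0.7 = 6.93°C, giving 19.57°C.

19.57°C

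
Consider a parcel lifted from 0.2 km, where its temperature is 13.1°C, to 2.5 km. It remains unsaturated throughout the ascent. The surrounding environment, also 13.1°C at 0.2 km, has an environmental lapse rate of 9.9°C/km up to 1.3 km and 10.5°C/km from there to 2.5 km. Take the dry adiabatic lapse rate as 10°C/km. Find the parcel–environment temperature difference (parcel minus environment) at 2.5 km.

+0.49°C (parcel warmer than environment)

Parcel:
  Dry to 2500 m: -10 × 2.3 km = -23°C, so T = -9.9°C.
Environment:
  Environment, lower layer to 1300 m: -9.9 × 1.1 km = -10.89°C, so T = 2.21°C.
  Environment, upper layer to 2500 m: -10.5 × 1.2 km = -12.6°C, so T = -10.39°C.
T_parcel − T_env = -9.9 − (-10.39) = +0.49°C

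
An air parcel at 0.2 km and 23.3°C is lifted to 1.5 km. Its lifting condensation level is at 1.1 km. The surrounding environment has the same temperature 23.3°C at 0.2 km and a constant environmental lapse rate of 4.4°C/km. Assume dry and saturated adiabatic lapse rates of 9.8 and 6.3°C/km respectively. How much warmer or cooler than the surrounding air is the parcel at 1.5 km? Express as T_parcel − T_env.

Parcel:
  From 200 m to 1100 m (dry): cools by 9.8 × 0.9 = 8.82°C, giving 14.48°C.
  From 1100 m to 1500 m (saturated): cools by 6.3 × 0.4 = 2.52°C, giving 11.96°C.
Environment:
  From 200 m to 1500 m (environment): cools by 4.4 × 1.3 = 5.72°C, giving 17.58°C.
T_parcel − T_env = 11.96 − 17.58 = -5.62°C

-5.62°C (parcel cooler than environment)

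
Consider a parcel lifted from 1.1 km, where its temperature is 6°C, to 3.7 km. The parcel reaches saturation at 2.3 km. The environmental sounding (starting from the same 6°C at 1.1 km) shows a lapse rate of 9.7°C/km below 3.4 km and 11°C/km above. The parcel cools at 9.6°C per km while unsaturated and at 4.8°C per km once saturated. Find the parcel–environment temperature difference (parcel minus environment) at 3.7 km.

Parcel:
  From 1100 m to 2300 m (dry): cools by 9.6 × 1.2 = 11.52°C, giving -5.52°C.
  From 2300 m to 3700 m (saturated): cools by 4.8 × 1.4 = 6.72°C, giving -12.24°C.
Environment:
  From 1100 m to 3400 m (environment, lower layer): cools by 9.7 × 2.3 = 22.31°C, giving -16.31°C.
  From 3400 m to 3700 m (environment, upper layer): cools by 11 × 0.3 = 3.3°C, giving -19.61°C.
T_parcel − T_env = -12.24 − (-19.61) = +7.37°C

+7.37°C (parcel warmer than environment)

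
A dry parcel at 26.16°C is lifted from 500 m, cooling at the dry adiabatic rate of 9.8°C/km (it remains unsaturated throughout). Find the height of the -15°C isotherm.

Height above start = (26.16 − (-15)) / 9.8 = 4.2 km
Altitude = 500 m + 4200 m = 4700 m

4700 m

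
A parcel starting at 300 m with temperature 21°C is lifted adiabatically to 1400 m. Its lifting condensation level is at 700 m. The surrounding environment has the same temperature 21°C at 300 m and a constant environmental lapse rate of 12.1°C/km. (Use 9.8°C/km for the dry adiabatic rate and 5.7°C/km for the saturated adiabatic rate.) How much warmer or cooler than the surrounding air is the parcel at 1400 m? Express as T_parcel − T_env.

+5.4°C (parcel warmer than environment)

Parcel:
  Dry to 700 m: -9.8 × 0.4 km = -3.92°C, so T = 17.08°C.
  Saturated to 1400 m: -5.7 × 0.7 km = -3.99°C, so T = 13.09°C.
Environment:
  Environment to 1400 m: -12.1 × 1.1 km = -13.31°C, so T = 7.69°C.
T_parcel − T_env = 13.09 − 7.69 = +5.4°C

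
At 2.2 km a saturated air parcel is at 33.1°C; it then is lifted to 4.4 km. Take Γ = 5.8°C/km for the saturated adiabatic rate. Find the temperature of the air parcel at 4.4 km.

From 2200 m to 4400 m (saturated adiabatic): cools by 5.8 × 2.2 = 12.76°C, giving 20.34°C.

20.34°C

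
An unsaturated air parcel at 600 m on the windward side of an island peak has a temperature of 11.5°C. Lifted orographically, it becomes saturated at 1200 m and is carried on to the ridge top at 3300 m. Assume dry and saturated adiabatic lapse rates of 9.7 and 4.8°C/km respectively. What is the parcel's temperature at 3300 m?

-4.4°C

600–1200 m, dry: Δz = 0.6 km ⇒ ΔT = -5.82°C; T = 5.68°C
1200–3300 m, saturated: Δz = 2.1 km ⇒ ΔT = -10.08°C; T = -4.4°C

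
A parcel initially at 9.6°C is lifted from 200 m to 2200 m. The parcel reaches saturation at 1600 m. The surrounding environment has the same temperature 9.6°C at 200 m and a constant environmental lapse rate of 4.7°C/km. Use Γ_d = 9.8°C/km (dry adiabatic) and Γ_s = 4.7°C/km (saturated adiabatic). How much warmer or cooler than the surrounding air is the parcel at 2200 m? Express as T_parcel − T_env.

-7.14°C (parcel cooler than environment)

Parcel:
  Dry to 1600 m: -9.8 × 1.4 km = -13.72°C, so T = -4.12°C.
  Saturated to 2200 m: -4.7 × 0.6 km = -2.82°C, so T = -6.94°C.
Environment:
  Environment to 2200 m: -4.7 × 2 km = -9.4°C, so T = 0.2°C.
T_parcel − T_env = -6.94 − 0.2 = -7.14°C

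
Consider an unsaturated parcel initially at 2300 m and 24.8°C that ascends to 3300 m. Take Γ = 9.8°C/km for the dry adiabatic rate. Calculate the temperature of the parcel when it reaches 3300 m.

Dry adiabatic to 3300 m: -9.8 × 1 km = -9.8°C, so T = 15°C.

15°C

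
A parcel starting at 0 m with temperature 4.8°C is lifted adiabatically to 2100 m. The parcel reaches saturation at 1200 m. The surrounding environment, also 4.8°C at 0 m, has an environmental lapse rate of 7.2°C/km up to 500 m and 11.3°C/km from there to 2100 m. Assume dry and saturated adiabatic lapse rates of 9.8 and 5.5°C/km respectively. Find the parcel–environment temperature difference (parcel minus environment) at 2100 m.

Parcel:
  From 0 m to 1200 m (dry): cools by 9.8 × 1.2 = 11.76°C, giving -6.96°C.
  From 1200 m to 2100 m (saturated): cools by 5.5 × 0.9 = 4.95°C, giving -11.91°C.
Environment:
  From 0 m to 500 m (environment, lower layer): cools by 7.2 × 0.5 = 3.6°C, giving 1.2°C.
  From 500 m to 2100 m (environment, upper layer): cools by 11.3 × 1.6 = 18.08°C, giving -16.88°C.
T_parcel − T_env = -11.91 − (-16.88) = +4.97°C

+4.97°C (parcel warmer than environment)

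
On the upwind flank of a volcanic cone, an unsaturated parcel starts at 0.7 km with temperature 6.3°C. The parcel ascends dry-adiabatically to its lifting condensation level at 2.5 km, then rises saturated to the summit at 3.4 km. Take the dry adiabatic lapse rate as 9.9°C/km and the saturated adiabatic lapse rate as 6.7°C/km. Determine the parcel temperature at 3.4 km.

700 → 2500 m (dry, 9.9°C/km): ΔT = -9.9 × 1.8 = -17.82°C → T = -11.52°C
2500 → 3400 m (saturated, 6.7°C/km): ΔT = -6.7 × 0.9 = -6.03°C → T = -17.55°C

-17.55°C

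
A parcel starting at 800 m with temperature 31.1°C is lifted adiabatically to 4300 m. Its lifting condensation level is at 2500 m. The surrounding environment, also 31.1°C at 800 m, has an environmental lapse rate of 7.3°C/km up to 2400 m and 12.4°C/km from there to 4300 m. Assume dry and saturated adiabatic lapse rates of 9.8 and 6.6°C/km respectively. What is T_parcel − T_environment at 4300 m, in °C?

Parcel:
  Dry to 2500 m: -9.8 × 1.7 km = -16.66°C, so T = 14.44°C.
  Saturated to 4300 m: -6.6 × 1.8 km = -11.88°C, so T = 2.56°C.
Environment:
  Environment, lower layer to 2400 m: -7.3 × 1.6 km = -11.68°C, so T = 19.42°C.
  Environment, upper layer to 4300 m: -12.4 × 1.9 km = -23.56°C, so T = -4.14°C.
T_parcel − T_env = 2.56 − (-4.14) = +6.7°C

+6.7°C (parcel warmer than environment)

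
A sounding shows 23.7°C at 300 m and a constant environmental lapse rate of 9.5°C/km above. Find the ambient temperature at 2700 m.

From 300 m to 2700 m (environmental): cools by 9.5 × 2.4 = 22.8°C, giving 0.9°C.

0.9°C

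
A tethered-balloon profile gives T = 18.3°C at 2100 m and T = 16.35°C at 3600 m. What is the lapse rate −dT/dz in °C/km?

1.3°C/km

Γ = −ΔT/Δz = (18.3 − 16.35) / (3600 − 2100) m
  = 1.95°C / 1.5 km = 1.3°C/km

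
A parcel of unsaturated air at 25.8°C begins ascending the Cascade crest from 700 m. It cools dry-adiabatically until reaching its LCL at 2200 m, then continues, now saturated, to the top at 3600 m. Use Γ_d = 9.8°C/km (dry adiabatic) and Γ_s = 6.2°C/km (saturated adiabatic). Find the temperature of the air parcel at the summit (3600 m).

2.42°C

Dry to 2200 m: -9.8 × 1.5 km = -14.7°C, so T = 11.1°C.
Saturated to 3600 m: -6.2 × 1.4 km = -8.68°C, so T = 2.42°C.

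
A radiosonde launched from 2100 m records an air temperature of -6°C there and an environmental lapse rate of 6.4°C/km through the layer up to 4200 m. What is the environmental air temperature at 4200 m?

-19.44°C

Environmental to 4200 m: -6.4 × 2.1 km = -13.44°C, so T = -19.44°C.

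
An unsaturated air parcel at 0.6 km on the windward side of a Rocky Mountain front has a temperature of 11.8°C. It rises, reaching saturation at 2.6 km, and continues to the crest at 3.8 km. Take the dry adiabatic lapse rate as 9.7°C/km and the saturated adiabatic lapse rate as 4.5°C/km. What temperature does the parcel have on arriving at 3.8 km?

-13°C

600 → 2600 m (dry, 9.7°C/km): ΔT = -9.7 × 2 = -19.4°C → T = -7.6°C
2600 → 3800 m (saturated, 4.5°C/km): ΔT = -4.5 × 1.2 = -5.4°C → T = -13°C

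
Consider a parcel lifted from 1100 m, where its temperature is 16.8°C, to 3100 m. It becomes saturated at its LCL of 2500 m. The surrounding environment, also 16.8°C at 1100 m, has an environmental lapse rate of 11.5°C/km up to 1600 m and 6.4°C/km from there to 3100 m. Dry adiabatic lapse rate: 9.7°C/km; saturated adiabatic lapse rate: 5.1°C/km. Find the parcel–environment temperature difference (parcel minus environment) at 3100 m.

-1.29°C (parcel cooler than environment)

Parcel:
  Dry to 2500 m: -9.7 × 1.4 km = -13.58°C, so T = 3.22°C.
  Saturated to 3100 m: -5.1 × 0.6 km = -3.06°C, so T = 0.16°C.
Environment:
  Environment, lower layer to 1600 m: -11.5 × 0.5 km = -5.75°C, so T = 11.05°C.
  Environment, upper layer to 3100 m: -6.4 × 1.5 km = -9.6°C, so T = 1.45°C.
T_parcel − T_env = 0.16 − 1.45 = -1.29°C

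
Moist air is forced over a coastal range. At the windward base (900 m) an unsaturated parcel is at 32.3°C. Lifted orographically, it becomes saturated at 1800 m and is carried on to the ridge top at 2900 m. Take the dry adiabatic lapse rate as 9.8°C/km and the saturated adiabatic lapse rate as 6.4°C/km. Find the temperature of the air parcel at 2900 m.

Dry to 1800 m: -9.8 × 0.9 km = -8.82°C, so T = 23.48°C.
Saturated to 2900 m: -6.4 × 1.1 km = -7.04°C, so T = 16.44°C.

16.44°C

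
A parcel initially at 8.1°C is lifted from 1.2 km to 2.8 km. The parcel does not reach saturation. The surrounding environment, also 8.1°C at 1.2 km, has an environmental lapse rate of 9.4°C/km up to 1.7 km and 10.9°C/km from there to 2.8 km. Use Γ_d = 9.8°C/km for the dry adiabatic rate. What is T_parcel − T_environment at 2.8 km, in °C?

Parcel:
  From 1200 m to 2800 m (dry): cools by 9.8 × 1.6 = 15.68°C, giving -7.58°C.
Environment:
  From 1200 m to 1700 m (environment, lower layer): cools by 9.4 × 0.5 = 4.7°C, giving 3.4°C.
  From 1700 m to 2800 m (environment, upper layer): cools by 10.9 × 1.1 = 11.99°C, giving -8.59°C.
T_parcel − T_env = -7.58 − (-8.59) = +1.01°C

+1.01°C (parcel warmer than environment)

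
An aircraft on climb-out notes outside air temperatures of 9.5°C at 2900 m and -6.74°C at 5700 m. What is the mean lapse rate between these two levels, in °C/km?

5.8°C/km

Γ = −ΔT/Δz = (9.5 − (-6.74)) / (5700 − 2900) m
  = 16.24°C / 2.8 km = 5.8°C/km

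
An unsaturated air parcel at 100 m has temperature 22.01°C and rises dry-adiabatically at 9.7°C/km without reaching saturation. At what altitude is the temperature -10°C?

3400 m

Height above start = (22.01 − (-10)) / 9.7 = 3.3 km
Altitude = 100 m + 3300 m = 3400 m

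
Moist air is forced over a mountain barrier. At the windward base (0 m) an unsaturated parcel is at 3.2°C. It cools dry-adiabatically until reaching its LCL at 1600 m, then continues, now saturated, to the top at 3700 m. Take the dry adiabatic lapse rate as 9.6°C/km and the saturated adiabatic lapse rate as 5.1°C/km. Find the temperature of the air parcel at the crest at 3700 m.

-22.87°C

0–1600 m, dry: Δz = 1.6 km ⇒ ΔT = -15.36°C; T = -12.16°C
1600–3700 m, saturated: Δz = 2.1 km ⇒ ΔT = -10.71°C; T = -22.87°C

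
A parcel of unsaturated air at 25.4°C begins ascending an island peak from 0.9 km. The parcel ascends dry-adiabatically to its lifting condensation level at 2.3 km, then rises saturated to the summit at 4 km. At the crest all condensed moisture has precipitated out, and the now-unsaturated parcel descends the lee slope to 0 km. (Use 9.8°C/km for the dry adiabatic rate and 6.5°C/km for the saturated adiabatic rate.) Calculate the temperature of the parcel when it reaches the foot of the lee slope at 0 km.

900 → 2300 m (dry, 9.8°C/km): ΔT = -9.8 × 1.4 = -13.72°C → T = 11.68°C
2300 → 4000 m (saturated, 6.5°C/km): ΔT = -6.5 × 1.7 = -11.05°C → T = 0.63°C
4000 → 0 m (dry descent, 9.8°C/km): ΔT = +9.8 × 4 = +39.2°C → T = 39.83°C

39.83°C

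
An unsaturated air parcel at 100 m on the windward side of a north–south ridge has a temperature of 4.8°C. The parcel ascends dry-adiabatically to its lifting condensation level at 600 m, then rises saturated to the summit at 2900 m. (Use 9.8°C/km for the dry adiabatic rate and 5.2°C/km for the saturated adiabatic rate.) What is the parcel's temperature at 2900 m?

Dry to 600 m: -9.8 × 0.5 km = -4.9°C, so T = -0.1°C.
Saturated to 2900 m: -5.2 × 2.3 km = -11.96°C, so T = -12.06°C.

-12.06°C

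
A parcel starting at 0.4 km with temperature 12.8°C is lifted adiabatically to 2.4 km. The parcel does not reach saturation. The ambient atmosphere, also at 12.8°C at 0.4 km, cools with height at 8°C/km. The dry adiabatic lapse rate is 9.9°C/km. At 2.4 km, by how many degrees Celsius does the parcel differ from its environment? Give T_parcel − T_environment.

-3.8°C (parcel cooler than environment)

Parcel:
  Dry to 2400 m: -9.9 × 2 km = -19.8°C, so T = -7°C.
Environment:
  Environment to 2400 m: -8 × 2 km = -16°C, so T = -3.2°C.
T_parcel − T_env = -7 − (-3.2) = -3.8°C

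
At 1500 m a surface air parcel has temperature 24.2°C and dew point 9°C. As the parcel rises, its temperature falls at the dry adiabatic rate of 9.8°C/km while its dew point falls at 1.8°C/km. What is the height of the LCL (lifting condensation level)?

T and T_d converge at 9.8 − 1.8 = 8°C per km
Height above start = (24.2 − 9) / 8 = 1.9 km
LCL altitude = 1500 m + 1900 m = 3400 m

3400 m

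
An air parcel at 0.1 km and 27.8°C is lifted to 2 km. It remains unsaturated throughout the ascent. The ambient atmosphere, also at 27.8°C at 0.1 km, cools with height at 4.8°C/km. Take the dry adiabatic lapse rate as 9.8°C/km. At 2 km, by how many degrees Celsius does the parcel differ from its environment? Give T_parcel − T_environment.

Parcel:
  From 100 m to 2000 m (dry): cools by 9.8 × 1.9 = 18.62°C, giving 9.18°C.
Environment:
  From 100 m to 2000 m (environment): cools by 4.8 × 1.9 = 9.12°C, giving 18.68°C.
T_parcel − T_env = 9.18 − 18.68 = -9.5°C

-9.5°C (parcel cooler than environment)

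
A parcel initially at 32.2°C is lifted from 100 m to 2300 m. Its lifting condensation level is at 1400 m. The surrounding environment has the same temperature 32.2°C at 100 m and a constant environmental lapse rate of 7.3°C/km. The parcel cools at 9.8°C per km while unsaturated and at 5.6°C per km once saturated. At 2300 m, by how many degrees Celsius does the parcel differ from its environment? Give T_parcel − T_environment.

-1.72°C (parcel cooler than environment)

Parcel:
  Dry to 1400 m: -9.8 × 1.3 km = -12.74°C, so T = 19.46°C.
  Saturated to 2300 m: -5.6 × 0.9 km = -5.04°C, so T = 14.42°C.
Environment:
  Environment to 2300 m: -7.3 × 2.2 km = -16.06°C, so T = 16.14°C.
T_parcel − T_env = 14.42 − 16.14 = -1.72°C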